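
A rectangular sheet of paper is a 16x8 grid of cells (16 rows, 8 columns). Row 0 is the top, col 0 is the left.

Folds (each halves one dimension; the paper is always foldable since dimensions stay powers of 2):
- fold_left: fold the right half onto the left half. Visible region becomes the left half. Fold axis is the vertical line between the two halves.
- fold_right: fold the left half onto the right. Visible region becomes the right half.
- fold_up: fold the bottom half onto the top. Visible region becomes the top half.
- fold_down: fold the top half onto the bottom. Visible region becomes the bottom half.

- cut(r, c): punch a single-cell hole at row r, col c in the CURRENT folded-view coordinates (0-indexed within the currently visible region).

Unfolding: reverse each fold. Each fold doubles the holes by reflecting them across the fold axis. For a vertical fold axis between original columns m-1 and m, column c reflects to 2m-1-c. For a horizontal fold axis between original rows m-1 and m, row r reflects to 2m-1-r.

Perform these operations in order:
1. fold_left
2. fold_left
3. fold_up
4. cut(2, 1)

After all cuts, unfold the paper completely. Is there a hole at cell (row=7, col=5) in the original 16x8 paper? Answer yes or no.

Op 1 fold_left: fold axis v@4; visible region now rows[0,16) x cols[0,4) = 16x4
Op 2 fold_left: fold axis v@2; visible region now rows[0,16) x cols[0,2) = 16x2
Op 3 fold_up: fold axis h@8; visible region now rows[0,8) x cols[0,2) = 8x2
Op 4 cut(2, 1): punch at orig (2,1); cuts so far [(2, 1)]; region rows[0,8) x cols[0,2) = 8x2
Unfold 1 (reflect across h@8): 2 holes -> [(2, 1), (13, 1)]
Unfold 2 (reflect across v@2): 4 holes -> [(2, 1), (2, 2), (13, 1), (13, 2)]
Unfold 3 (reflect across v@4): 8 holes -> [(2, 1), (2, 2), (2, 5), (2, 6), (13, 1), (13, 2), (13, 5), (13, 6)]
Holes: [(2, 1), (2, 2), (2, 5), (2, 6), (13, 1), (13, 2), (13, 5), (13, 6)]

Answer: no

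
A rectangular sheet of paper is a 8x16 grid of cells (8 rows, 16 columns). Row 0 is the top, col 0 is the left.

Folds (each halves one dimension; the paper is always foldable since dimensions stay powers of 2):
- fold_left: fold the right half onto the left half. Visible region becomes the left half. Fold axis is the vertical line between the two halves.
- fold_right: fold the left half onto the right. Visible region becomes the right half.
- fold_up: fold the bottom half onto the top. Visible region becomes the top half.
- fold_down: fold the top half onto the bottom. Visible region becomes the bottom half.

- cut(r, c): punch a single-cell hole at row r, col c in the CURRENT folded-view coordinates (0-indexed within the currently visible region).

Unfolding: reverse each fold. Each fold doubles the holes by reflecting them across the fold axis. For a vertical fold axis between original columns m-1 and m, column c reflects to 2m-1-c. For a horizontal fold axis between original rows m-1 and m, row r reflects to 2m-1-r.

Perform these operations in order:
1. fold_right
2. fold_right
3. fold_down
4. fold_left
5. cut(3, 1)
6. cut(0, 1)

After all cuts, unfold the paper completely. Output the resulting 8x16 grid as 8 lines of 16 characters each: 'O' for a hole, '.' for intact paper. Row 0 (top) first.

Op 1 fold_right: fold axis v@8; visible region now rows[0,8) x cols[8,16) = 8x8
Op 2 fold_right: fold axis v@12; visible region now rows[0,8) x cols[12,16) = 8x4
Op 3 fold_down: fold axis h@4; visible region now rows[4,8) x cols[12,16) = 4x4
Op 4 fold_left: fold axis v@14; visible region now rows[4,8) x cols[12,14) = 4x2
Op 5 cut(3, 1): punch at orig (7,13); cuts so far [(7, 13)]; region rows[4,8) x cols[12,14) = 4x2
Op 6 cut(0, 1): punch at orig (4,13); cuts so far [(4, 13), (7, 13)]; region rows[4,8) x cols[12,14) = 4x2
Unfold 1 (reflect across v@14): 4 holes -> [(4, 13), (4, 14), (7, 13), (7, 14)]
Unfold 2 (reflect across h@4): 8 holes -> [(0, 13), (0, 14), (3, 13), (3, 14), (4, 13), (4, 14), (7, 13), (7, 14)]
Unfold 3 (reflect across v@12): 16 holes -> [(0, 9), (0, 10), (0, 13), (0, 14), (3, 9), (3, 10), (3, 13), (3, 14), (4, 9), (4, 10), (4, 13), (4, 14), (7, 9), (7, 10), (7, 13), (7, 14)]
Unfold 4 (reflect across v@8): 32 holes -> [(0, 1), (0, 2), (0, 5), (0, 6), (0, 9), (0, 10), (0, 13), (0, 14), (3, 1), (3, 2), (3, 5), (3, 6), (3, 9), (3, 10), (3, 13), (3, 14), (4, 1), (4, 2), (4, 5), (4, 6), (4, 9), (4, 10), (4, 13), (4, 14), (7, 1), (7, 2), (7, 5), (7, 6), (7, 9), (7, 10), (7, 13), (7, 14)]

Answer: .OO..OO..OO..OO.
................
................
.OO..OO..OO..OO.
.OO..OO..OO..OO.
................
................
.OO..OO..OO..OO.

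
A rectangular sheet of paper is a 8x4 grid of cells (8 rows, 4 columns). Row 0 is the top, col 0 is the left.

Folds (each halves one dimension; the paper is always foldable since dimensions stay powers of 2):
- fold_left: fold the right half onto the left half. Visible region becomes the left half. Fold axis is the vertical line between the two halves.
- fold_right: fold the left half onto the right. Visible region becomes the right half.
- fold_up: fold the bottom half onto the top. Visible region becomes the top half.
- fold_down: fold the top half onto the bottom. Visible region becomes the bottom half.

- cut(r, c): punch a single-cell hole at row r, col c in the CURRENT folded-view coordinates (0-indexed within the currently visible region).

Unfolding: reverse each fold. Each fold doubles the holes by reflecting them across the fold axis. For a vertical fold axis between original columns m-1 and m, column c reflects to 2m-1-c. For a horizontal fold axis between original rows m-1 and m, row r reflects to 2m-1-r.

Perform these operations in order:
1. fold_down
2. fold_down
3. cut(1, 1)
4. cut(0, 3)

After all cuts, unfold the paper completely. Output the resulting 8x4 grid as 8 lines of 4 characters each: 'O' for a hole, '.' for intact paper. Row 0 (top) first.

Answer: .O..
...O
...O
.O..
.O..
...O
...O
.O..

Derivation:
Op 1 fold_down: fold axis h@4; visible region now rows[4,8) x cols[0,4) = 4x4
Op 2 fold_down: fold axis h@6; visible region now rows[6,8) x cols[0,4) = 2x4
Op 3 cut(1, 1): punch at orig (7,1); cuts so far [(7, 1)]; region rows[6,8) x cols[0,4) = 2x4
Op 4 cut(0, 3): punch at orig (6,3); cuts so far [(6, 3), (7, 1)]; region rows[6,8) x cols[0,4) = 2x4
Unfold 1 (reflect across h@6): 4 holes -> [(4, 1), (5, 3), (6, 3), (7, 1)]
Unfold 2 (reflect across h@4): 8 holes -> [(0, 1), (1, 3), (2, 3), (3, 1), (4, 1), (5, 3), (6, 3), (7, 1)]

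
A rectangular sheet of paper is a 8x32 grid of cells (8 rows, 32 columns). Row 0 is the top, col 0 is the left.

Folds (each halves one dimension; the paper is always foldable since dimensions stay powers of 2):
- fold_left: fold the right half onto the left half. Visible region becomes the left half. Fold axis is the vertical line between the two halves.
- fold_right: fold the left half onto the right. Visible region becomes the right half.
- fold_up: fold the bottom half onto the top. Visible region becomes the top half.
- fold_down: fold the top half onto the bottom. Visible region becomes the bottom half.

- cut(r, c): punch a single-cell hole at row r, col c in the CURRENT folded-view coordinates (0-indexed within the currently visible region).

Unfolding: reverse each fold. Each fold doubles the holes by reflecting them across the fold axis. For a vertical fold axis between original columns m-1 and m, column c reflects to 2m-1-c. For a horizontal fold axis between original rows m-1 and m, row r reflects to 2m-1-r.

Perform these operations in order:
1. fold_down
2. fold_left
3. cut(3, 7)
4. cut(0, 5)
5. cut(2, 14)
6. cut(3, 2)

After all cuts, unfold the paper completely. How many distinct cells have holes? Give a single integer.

Op 1 fold_down: fold axis h@4; visible region now rows[4,8) x cols[0,32) = 4x32
Op 2 fold_left: fold axis v@16; visible region now rows[4,8) x cols[0,16) = 4x16
Op 3 cut(3, 7): punch at orig (7,7); cuts so far [(7, 7)]; region rows[4,8) x cols[0,16) = 4x16
Op 4 cut(0, 5): punch at orig (4,5); cuts so far [(4, 5), (7, 7)]; region rows[4,8) x cols[0,16) = 4x16
Op 5 cut(2, 14): punch at orig (6,14); cuts so far [(4, 5), (6, 14), (7, 7)]; region rows[4,8) x cols[0,16) = 4x16
Op 6 cut(3, 2): punch at orig (7,2); cuts so far [(4, 5), (6, 14), (7, 2), (7, 7)]; region rows[4,8) x cols[0,16) = 4x16
Unfold 1 (reflect across v@16): 8 holes -> [(4, 5), (4, 26), (6, 14), (6, 17), (7, 2), (7, 7), (7, 24), (7, 29)]
Unfold 2 (reflect across h@4): 16 holes -> [(0, 2), (0, 7), (0, 24), (0, 29), (1, 14), (1, 17), (3, 5), (3, 26), (4, 5), (4, 26), (6, 14), (6, 17), (7, 2), (7, 7), (7, 24), (7, 29)]

Answer: 16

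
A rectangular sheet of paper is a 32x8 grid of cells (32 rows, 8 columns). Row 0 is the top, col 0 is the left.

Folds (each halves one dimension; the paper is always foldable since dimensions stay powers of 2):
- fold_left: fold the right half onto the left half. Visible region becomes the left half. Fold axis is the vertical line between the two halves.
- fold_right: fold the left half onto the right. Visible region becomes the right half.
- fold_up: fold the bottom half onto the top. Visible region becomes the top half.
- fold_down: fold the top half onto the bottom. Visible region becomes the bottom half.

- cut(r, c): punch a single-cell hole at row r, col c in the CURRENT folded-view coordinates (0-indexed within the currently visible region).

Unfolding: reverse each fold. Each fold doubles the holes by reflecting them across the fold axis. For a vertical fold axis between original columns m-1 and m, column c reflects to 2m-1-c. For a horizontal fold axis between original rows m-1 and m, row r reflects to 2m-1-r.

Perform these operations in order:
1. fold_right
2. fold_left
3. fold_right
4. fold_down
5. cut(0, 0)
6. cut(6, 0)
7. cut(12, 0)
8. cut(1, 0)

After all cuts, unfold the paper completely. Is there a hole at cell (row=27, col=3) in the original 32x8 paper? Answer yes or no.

Answer: no

Derivation:
Op 1 fold_right: fold axis v@4; visible region now rows[0,32) x cols[4,8) = 32x4
Op 2 fold_left: fold axis v@6; visible region now rows[0,32) x cols[4,6) = 32x2
Op 3 fold_right: fold axis v@5; visible region now rows[0,32) x cols[5,6) = 32x1
Op 4 fold_down: fold axis h@16; visible region now rows[16,32) x cols[5,6) = 16x1
Op 5 cut(0, 0): punch at orig (16,5); cuts so far [(16, 5)]; region rows[16,32) x cols[5,6) = 16x1
Op 6 cut(6, 0): punch at orig (22,5); cuts so far [(16, 5), (22, 5)]; region rows[16,32) x cols[5,6) = 16x1
Op 7 cut(12, 0): punch at orig (28,5); cuts so far [(16, 5), (22, 5), (28, 5)]; region rows[16,32) x cols[5,6) = 16x1
Op 8 cut(1, 0): punch at orig (17,5); cuts so far [(16, 5), (17, 5), (22, 5), (28, 5)]; region rows[16,32) x cols[5,6) = 16x1
Unfold 1 (reflect across h@16): 8 holes -> [(3, 5), (9, 5), (14, 5), (15, 5), (16, 5), (17, 5), (22, 5), (28, 5)]
Unfold 2 (reflect across v@5): 16 holes -> [(3, 4), (3, 5), (9, 4), (9, 5), (14, 4), (14, 5), (15, 4), (15, 5), (16, 4), (16, 5), (17, 4), (17, 5), (22, 4), (22, 5), (28, 4), (28, 5)]
Unfold 3 (reflect across v@6): 32 holes -> [(3, 4), (3, 5), (3, 6), (3, 7), (9, 4), (9, 5), (9, 6), (9, 7), (14, 4), (14, 5), (14, 6), (14, 7), (15, 4), (15, 5), (15, 6), (15, 7), (16, 4), (16, 5), (16, 6), (16, 7), (17, 4), (17, 5), (17, 6), (17, 7), (22, 4), (22, 5), (22, 6), (22, 7), (28, 4), (28, 5), (28, 6), (28, 7)]
Unfold 4 (reflect across v@4): 64 holes -> [(3, 0), (3, 1), (3, 2), (3, 3), (3, 4), (3, 5), (3, 6), (3, 7), (9, 0), (9, 1), (9, 2), (9, 3), (9, 4), (9, 5), (9, 6), (9, 7), (14, 0), (14, 1), (14, 2), (14, 3), (14, 4), (14, 5), (14, 6), (14, 7), (15, 0), (15, 1), (15, 2), (15, 3), (15, 4), (15, 5), (15, 6), (15, 7), (16, 0), (16, 1), (16, 2), (16, 3), (16, 4), (16, 5), (16, 6), (16, 7), (17, 0), (17, 1), (17, 2), (17, 3), (17, 4), (17, 5), (17, 6), (17, 7), (22, 0), (22, 1), (22, 2), (22, 3), (22, 4), (22, 5), (22, 6), (22, 7), (28, 0), (28, 1), (28, 2), (28, 3), (28, 4), (28, 5), (28, 6), (28, 7)]
Holes: [(3, 0), (3, 1), (3, 2), (3, 3), (3, 4), (3, 5), (3, 6), (3, 7), (9, 0), (9, 1), (9, 2), (9, 3), (9, 4), (9, 5), (9, 6), (9, 7), (14, 0), (14, 1), (14, 2), (14, 3), (14, 4), (14, 5), (14, 6), (14, 7), (15, 0), (15, 1), (15, 2), (15, 3), (15, 4), (15, 5), (15, 6), (15, 7), (16, 0), (16, 1), (16, 2), (16, 3), (16, 4), (16, 5), (16, 6), (16, 7), (17, 0), (17, 1), (17, 2), (17, 3), (17, 4), (17, 5), (17, 6), (17, 7), (22, 0), (22, 1), (22, 2), (22, 3), (22, 4), (22, 5), (22, 6), (22, 7), (28, 0), (28, 1), (28, 2), (28, 3), (28, 4), (28, 5), (28, 6), (28, 7)]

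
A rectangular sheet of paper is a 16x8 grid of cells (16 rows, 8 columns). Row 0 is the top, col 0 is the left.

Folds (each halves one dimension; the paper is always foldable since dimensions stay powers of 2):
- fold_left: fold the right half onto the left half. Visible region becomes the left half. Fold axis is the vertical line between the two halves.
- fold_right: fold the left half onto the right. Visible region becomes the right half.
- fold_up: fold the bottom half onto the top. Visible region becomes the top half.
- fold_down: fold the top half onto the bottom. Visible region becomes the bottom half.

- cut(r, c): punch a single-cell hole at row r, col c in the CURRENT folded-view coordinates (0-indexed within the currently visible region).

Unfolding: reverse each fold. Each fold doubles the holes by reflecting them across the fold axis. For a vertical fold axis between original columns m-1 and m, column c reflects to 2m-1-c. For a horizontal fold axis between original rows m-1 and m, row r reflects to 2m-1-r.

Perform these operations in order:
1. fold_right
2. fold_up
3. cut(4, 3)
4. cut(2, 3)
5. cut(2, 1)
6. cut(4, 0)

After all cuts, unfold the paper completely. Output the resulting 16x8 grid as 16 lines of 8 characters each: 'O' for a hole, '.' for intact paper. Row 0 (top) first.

Answer: ........
........
O.O..O.O
........
O..OO..O
........
........
........
........
........
........
O..OO..O
........
O.O..O.O
........
........

Derivation:
Op 1 fold_right: fold axis v@4; visible region now rows[0,16) x cols[4,8) = 16x4
Op 2 fold_up: fold axis h@8; visible region now rows[0,8) x cols[4,8) = 8x4
Op 3 cut(4, 3): punch at orig (4,7); cuts so far [(4, 7)]; region rows[0,8) x cols[4,8) = 8x4
Op 4 cut(2, 3): punch at orig (2,7); cuts so far [(2, 7), (4, 7)]; region rows[0,8) x cols[4,8) = 8x4
Op 5 cut(2, 1): punch at orig (2,5); cuts so far [(2, 5), (2, 7), (4, 7)]; region rows[0,8) x cols[4,8) = 8x4
Op 6 cut(4, 0): punch at orig (4,4); cuts so far [(2, 5), (2, 7), (4, 4), (4, 7)]; region rows[0,8) x cols[4,8) = 8x4
Unfold 1 (reflect across h@8): 8 holes -> [(2, 5), (2, 7), (4, 4), (4, 7), (11, 4), (11, 7), (13, 5), (13, 7)]
Unfold 2 (reflect across v@4): 16 holes -> [(2, 0), (2, 2), (2, 5), (2, 7), (4, 0), (4, 3), (4, 4), (4, 7), (11, 0), (11, 3), (11, 4), (11, 7), (13, 0), (13, 2), (13, 5), (13, 7)]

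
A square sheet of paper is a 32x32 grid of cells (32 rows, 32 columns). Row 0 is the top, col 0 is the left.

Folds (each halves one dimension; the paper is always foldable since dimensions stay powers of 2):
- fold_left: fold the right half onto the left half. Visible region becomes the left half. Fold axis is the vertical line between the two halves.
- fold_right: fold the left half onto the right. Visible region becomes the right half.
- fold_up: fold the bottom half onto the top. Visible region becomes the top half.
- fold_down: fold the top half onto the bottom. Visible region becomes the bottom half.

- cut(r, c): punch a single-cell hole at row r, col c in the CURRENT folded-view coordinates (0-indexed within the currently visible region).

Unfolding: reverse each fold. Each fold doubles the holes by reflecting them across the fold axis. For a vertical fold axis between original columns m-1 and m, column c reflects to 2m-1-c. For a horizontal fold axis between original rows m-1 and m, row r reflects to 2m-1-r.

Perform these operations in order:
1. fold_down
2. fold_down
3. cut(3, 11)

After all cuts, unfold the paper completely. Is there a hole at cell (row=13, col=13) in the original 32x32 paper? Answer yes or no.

Answer: no

Derivation:
Op 1 fold_down: fold axis h@16; visible region now rows[16,32) x cols[0,32) = 16x32
Op 2 fold_down: fold axis h@24; visible region now rows[24,32) x cols[0,32) = 8x32
Op 3 cut(3, 11): punch at orig (27,11); cuts so far [(27, 11)]; region rows[24,32) x cols[0,32) = 8x32
Unfold 1 (reflect across h@24): 2 holes -> [(20, 11), (27, 11)]
Unfold 2 (reflect across h@16): 4 holes -> [(4, 11), (11, 11), (20, 11), (27, 11)]
Holes: [(4, 11), (11, 11), (20, 11), (27, 11)]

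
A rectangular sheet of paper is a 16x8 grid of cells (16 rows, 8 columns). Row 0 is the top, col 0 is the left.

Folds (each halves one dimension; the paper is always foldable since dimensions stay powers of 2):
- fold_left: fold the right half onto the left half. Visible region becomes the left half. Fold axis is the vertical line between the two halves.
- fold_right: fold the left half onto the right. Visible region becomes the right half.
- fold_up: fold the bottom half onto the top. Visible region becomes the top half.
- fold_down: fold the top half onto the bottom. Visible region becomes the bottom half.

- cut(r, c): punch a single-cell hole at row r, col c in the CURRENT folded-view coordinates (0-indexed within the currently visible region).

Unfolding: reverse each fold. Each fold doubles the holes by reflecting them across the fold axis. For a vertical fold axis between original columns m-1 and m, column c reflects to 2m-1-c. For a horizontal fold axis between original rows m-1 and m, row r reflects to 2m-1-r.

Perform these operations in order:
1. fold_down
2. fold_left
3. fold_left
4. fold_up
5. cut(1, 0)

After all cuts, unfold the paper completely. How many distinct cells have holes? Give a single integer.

Answer: 16

Derivation:
Op 1 fold_down: fold axis h@8; visible region now rows[8,16) x cols[0,8) = 8x8
Op 2 fold_left: fold axis v@4; visible region now rows[8,16) x cols[0,4) = 8x4
Op 3 fold_left: fold axis v@2; visible region now rows[8,16) x cols[0,2) = 8x2
Op 4 fold_up: fold axis h@12; visible region now rows[8,12) x cols[0,2) = 4x2
Op 5 cut(1, 0): punch at orig (9,0); cuts so far [(9, 0)]; region rows[8,12) x cols[0,2) = 4x2
Unfold 1 (reflect across h@12): 2 holes -> [(9, 0), (14, 0)]
Unfold 2 (reflect across v@2): 4 holes -> [(9, 0), (9, 3), (14, 0), (14, 3)]
Unfold 3 (reflect across v@4): 8 holes -> [(9, 0), (9, 3), (9, 4), (9, 7), (14, 0), (14, 3), (14, 4), (14, 7)]
Unfold 4 (reflect across h@8): 16 holes -> [(1, 0), (1, 3), (1, 4), (1, 7), (6, 0), (6, 3), (6, 4), (6, 7), (9, 0), (9, 3), (9, 4), (9, 7), (14, 0), (14, 3), (14, 4), (14, 7)]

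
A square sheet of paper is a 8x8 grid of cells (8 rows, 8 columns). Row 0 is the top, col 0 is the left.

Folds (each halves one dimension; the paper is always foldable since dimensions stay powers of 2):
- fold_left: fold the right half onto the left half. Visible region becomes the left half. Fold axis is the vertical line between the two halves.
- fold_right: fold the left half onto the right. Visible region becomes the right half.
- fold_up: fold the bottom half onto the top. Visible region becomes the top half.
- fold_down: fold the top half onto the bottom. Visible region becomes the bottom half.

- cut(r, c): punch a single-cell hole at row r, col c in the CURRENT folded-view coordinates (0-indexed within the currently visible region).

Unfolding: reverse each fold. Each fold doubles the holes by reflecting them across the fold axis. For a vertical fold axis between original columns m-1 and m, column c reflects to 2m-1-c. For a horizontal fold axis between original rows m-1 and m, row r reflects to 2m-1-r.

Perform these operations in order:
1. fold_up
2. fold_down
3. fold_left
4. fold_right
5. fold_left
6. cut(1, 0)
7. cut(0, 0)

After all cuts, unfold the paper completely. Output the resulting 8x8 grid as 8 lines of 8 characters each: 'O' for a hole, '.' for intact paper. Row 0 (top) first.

Answer: OOOOOOOO
OOOOOOOO
OOOOOOOO
OOOOOOOO
OOOOOOOO
OOOOOOOO
OOOOOOOO
OOOOOOOO

Derivation:
Op 1 fold_up: fold axis h@4; visible region now rows[0,4) x cols[0,8) = 4x8
Op 2 fold_down: fold axis h@2; visible region now rows[2,4) x cols[0,8) = 2x8
Op 3 fold_left: fold axis v@4; visible region now rows[2,4) x cols[0,4) = 2x4
Op 4 fold_right: fold axis v@2; visible region now rows[2,4) x cols[2,4) = 2x2
Op 5 fold_left: fold axis v@3; visible region now rows[2,4) x cols[2,3) = 2x1
Op 6 cut(1, 0): punch at orig (3,2); cuts so far [(3, 2)]; region rows[2,4) x cols[2,3) = 2x1
Op 7 cut(0, 0): punch at orig (2,2); cuts so far [(2, 2), (3, 2)]; region rows[2,4) x cols[2,3) = 2x1
Unfold 1 (reflect across v@3): 4 holes -> [(2, 2), (2, 3), (3, 2), (3, 3)]
Unfold 2 (reflect across v@2): 8 holes -> [(2, 0), (2, 1), (2, 2), (2, 3), (3, 0), (3, 1), (3, 2), (3, 3)]
Unfold 3 (reflect across v@4): 16 holes -> [(2, 0), (2, 1), (2, 2), (2, 3), (2, 4), (2, 5), (2, 6), (2, 7), (3, 0), (3, 1), (3, 2), (3, 3), (3, 4), (3, 5), (3, 6), (3, 7)]
Unfold 4 (reflect across h@2): 32 holes -> [(0, 0), (0, 1), (0, 2), (0, 3), (0, 4), (0, 5), (0, 6), (0, 7), (1, 0), (1, 1), (1, 2), (1, 3), (1, 4), (1, 5), (1, 6), (1, 7), (2, 0), (2, 1), (2, 2), (2, 3), (2, 4), (2, 5), (2, 6), (2, 7), (3, 0), (3, 1), (3, 2), (3, 3), (3, 4), (3, 5), (3, 6), (3, 7)]
Unfold 5 (reflect across h@4): 64 holes -> [(0, 0), (0, 1), (0, 2), (0, 3), (0, 4), (0, 5), (0, 6), (0, 7), (1, 0), (1, 1), (1, 2), (1, 3), (1, 4), (1, 5), (1, 6), (1, 7), (2, 0), (2, 1), (2, 2), (2, 3), (2, 4), (2, 5), (2, 6), (2, 7), (3, 0), (3, 1), (3, 2), (3, 3), (3, 4), (3, 5), (3, 6), (3, 7), (4, 0), (4, 1), (4, 2), (4, 3), (4, 4), (4, 5), (4, 6), (4, 7), (5, 0), (5, 1), (5, 2), (5, 3), (5, 4), (5, 5), (5, 6), (5, 7), (6, 0), (6, 1), (6, 2), (6, 3), (6, 4), (6, 5), (6, 6), (6, 7), (7, 0), (7, 1), (7, 2), (7, 3), (7, 4), (7, 5), (7, 6), (7, 7)]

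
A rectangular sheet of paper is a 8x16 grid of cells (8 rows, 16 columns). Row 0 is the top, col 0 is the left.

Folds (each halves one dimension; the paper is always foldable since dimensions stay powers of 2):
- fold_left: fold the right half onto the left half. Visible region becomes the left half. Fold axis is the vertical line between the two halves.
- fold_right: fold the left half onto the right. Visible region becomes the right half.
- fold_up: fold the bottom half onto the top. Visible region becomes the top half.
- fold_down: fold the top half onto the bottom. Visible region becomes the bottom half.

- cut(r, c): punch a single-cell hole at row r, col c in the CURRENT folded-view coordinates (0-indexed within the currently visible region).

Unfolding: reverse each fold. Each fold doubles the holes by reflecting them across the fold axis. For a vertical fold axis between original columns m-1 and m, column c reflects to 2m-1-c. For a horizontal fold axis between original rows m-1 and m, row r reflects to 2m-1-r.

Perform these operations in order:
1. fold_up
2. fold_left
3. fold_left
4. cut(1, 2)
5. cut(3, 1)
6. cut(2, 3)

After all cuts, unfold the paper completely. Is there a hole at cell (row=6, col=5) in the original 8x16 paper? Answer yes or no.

Answer: yes

Derivation:
Op 1 fold_up: fold axis h@4; visible region now rows[0,4) x cols[0,16) = 4x16
Op 2 fold_left: fold axis v@8; visible region now rows[0,4) x cols[0,8) = 4x8
Op 3 fold_left: fold axis v@4; visible region now rows[0,4) x cols[0,4) = 4x4
Op 4 cut(1, 2): punch at orig (1,2); cuts so far [(1, 2)]; region rows[0,4) x cols[0,4) = 4x4
Op 5 cut(3, 1): punch at orig (3,1); cuts so far [(1, 2), (3, 1)]; region rows[0,4) x cols[0,4) = 4x4
Op 6 cut(2, 3): punch at orig (2,3); cuts so far [(1, 2), (2, 3), (3, 1)]; region rows[0,4) x cols[0,4) = 4x4
Unfold 1 (reflect across v@4): 6 holes -> [(1, 2), (1, 5), (2, 3), (2, 4), (3, 1), (3, 6)]
Unfold 2 (reflect across v@8): 12 holes -> [(1, 2), (1, 5), (1, 10), (1, 13), (2, 3), (2, 4), (2, 11), (2, 12), (3, 1), (3, 6), (3, 9), (3, 14)]
Unfold 3 (reflect across h@4): 24 holes -> [(1, 2), (1, 5), (1, 10), (1, 13), (2, 3), (2, 4), (2, 11), (2, 12), (3, 1), (3, 6), (3, 9), (3, 14), (4, 1), (4, 6), (4, 9), (4, 14), (5, 3), (5, 4), (5, 11), (5, 12), (6, 2), (6, 5), (6, 10), (6, 13)]
Holes: [(1, 2), (1, 5), (1, 10), (1, 13), (2, 3), (2, 4), (2, 11), (2, 12), (3, 1), (3, 6), (3, 9), (3, 14), (4, 1), (4, 6), (4, 9), (4, 14), (5, 3), (5, 4), (5, 11), (5, 12), (6, 2), (6, 5), (6, 10), (6, 13)]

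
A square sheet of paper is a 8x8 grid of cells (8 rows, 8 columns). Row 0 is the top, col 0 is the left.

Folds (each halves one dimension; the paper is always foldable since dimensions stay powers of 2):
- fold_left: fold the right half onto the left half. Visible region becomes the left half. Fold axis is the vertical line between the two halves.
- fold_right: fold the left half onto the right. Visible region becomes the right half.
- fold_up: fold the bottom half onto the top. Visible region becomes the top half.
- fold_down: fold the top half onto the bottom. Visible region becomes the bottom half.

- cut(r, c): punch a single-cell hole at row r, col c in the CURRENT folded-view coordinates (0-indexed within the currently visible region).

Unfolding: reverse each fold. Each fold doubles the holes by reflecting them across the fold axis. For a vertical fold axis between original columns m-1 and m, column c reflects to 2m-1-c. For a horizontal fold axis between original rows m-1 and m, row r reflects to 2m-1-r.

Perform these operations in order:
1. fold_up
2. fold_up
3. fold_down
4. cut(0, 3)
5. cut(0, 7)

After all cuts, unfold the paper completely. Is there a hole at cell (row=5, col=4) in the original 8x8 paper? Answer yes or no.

Answer: no

Derivation:
Op 1 fold_up: fold axis h@4; visible region now rows[0,4) x cols[0,8) = 4x8
Op 2 fold_up: fold axis h@2; visible region now rows[0,2) x cols[0,8) = 2x8
Op 3 fold_down: fold axis h@1; visible region now rows[1,2) x cols[0,8) = 1x8
Op 4 cut(0, 3): punch at orig (1,3); cuts so far [(1, 3)]; region rows[1,2) x cols[0,8) = 1x8
Op 5 cut(0, 7): punch at orig (1,7); cuts so far [(1, 3), (1, 7)]; region rows[1,2) x cols[0,8) = 1x8
Unfold 1 (reflect across h@1): 4 holes -> [(0, 3), (0, 7), (1, 3), (1, 7)]
Unfold 2 (reflect across h@2): 8 holes -> [(0, 3), (0, 7), (1, 3), (1, 7), (2, 3), (2, 7), (3, 3), (3, 7)]
Unfold 3 (reflect across h@4): 16 holes -> [(0, 3), (0, 7), (1, 3), (1, 7), (2, 3), (2, 7), (3, 3), (3, 7), (4, 3), (4, 7), (5, 3), (5, 7), (6, 3), (6, 7), (7, 3), (7, 7)]
Holes: [(0, 3), (0, 7), (1, 3), (1, 7), (2, 3), (2, 7), (3, 3), (3, 7), (4, 3), (4, 7), (5, 3), (5, 7), (6, 3), (6, 7), (7, 3), (7, 7)]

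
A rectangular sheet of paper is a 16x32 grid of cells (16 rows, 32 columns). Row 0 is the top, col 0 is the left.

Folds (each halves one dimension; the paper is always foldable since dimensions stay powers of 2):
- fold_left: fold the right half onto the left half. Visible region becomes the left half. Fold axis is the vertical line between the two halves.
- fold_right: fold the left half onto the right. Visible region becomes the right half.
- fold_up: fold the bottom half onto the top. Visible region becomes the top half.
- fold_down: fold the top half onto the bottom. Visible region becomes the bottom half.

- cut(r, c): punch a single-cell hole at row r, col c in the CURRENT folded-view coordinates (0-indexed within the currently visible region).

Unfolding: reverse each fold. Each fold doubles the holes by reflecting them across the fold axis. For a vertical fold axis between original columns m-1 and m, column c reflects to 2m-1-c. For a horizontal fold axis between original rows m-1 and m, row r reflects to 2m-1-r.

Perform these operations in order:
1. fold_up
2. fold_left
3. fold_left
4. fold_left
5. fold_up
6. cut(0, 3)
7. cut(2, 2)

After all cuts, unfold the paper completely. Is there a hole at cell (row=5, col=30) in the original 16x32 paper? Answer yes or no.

Op 1 fold_up: fold axis h@8; visible region now rows[0,8) x cols[0,32) = 8x32
Op 2 fold_left: fold axis v@16; visible region now rows[0,8) x cols[0,16) = 8x16
Op 3 fold_left: fold axis v@8; visible region now rows[0,8) x cols[0,8) = 8x8
Op 4 fold_left: fold axis v@4; visible region now rows[0,8) x cols[0,4) = 8x4
Op 5 fold_up: fold axis h@4; visible region now rows[0,4) x cols[0,4) = 4x4
Op 6 cut(0, 3): punch at orig (0,3); cuts so far [(0, 3)]; region rows[0,4) x cols[0,4) = 4x4
Op 7 cut(2, 2): punch at orig (2,2); cuts so far [(0, 3), (2, 2)]; region rows[0,4) x cols[0,4) = 4x4
Unfold 1 (reflect across h@4): 4 holes -> [(0, 3), (2, 2), (5, 2), (7, 3)]
Unfold 2 (reflect across v@4): 8 holes -> [(0, 3), (0, 4), (2, 2), (2, 5), (5, 2), (5, 5), (7, 3), (7, 4)]
Unfold 3 (reflect across v@8): 16 holes -> [(0, 3), (0, 4), (0, 11), (0, 12), (2, 2), (2, 5), (2, 10), (2, 13), (5, 2), (5, 5), (5, 10), (5, 13), (7, 3), (7, 4), (7, 11), (7, 12)]
Unfold 4 (reflect across v@16): 32 holes -> [(0, 3), (0, 4), (0, 11), (0, 12), (0, 19), (0, 20), (0, 27), (0, 28), (2, 2), (2, 5), (2, 10), (2, 13), (2, 18), (2, 21), (2, 26), (2, 29), (5, 2), (5, 5), (5, 10), (5, 13), (5, 18), (5, 21), (5, 26), (5, 29), (7, 3), (7, 4), (7, 11), (7, 12), (7, 19), (7, 20), (7, 27), (7, 28)]
Unfold 5 (reflect across h@8): 64 holes -> [(0, 3), (0, 4), (0, 11), (0, 12), (0, 19), (0, 20), (0, 27), (0, 28), (2, 2), (2, 5), (2, 10), (2, 13), (2, 18), (2, 21), (2, 26), (2, 29), (5, 2), (5, 5), (5, 10), (5, 13), (5, 18), (5, 21), (5, 26), (5, 29), (7, 3), (7, 4), (7, 11), (7, 12), (7, 19), (7, 20), (7, 27), (7, 28), (8, 3), (8, 4), (8, 11), (8, 12), (8, 19), (8, 20), (8, 27), (8, 28), (10, 2), (10, 5), (10, 10), (10, 13), (10, 18), (10, 21), (10, 26), (10, 29), (13, 2), (13, 5), (13, 10), (13, 13), (13, 18), (13, 21), (13, 26), (13, 29), (15, 3), (15, 4), (15, 11), (15, 12), (15, 19), (15, 20), (15, 27), (15, 28)]
Holes: [(0, 3), (0, 4), (0, 11), (0, 12), (0, 19), (0, 20), (0, 27), (0, 28), (2, 2), (2, 5), (2, 10), (2, 13), (2, 18), (2, 21), (2, 26), (2, 29), (5, 2), (5, 5), (5, 10), (5, 13), (5, 18), (5, 21), (5, 26), (5, 29), (7, 3), (7, 4), (7, 11), (7, 12), (7, 19), (7, 20), (7, 27), (7, 28), (8, 3), (8, 4), (8, 11), (8, 12), (8, 19), (8, 20), (8, 27), (8, 28), (10, 2), (10, 5), (10, 10), (10, 13), (10, 18), (10, 21), (10, 26), (10, 29), (13, 2), (13, 5), (13, 10), (13, 13), (13, 18), (13, 21), (13, 26), (13, 29), (15, 3), (15, 4), (15, 11), (15, 12), (15, 19), (15, 20), (15, 27), (15, 28)]

Answer: no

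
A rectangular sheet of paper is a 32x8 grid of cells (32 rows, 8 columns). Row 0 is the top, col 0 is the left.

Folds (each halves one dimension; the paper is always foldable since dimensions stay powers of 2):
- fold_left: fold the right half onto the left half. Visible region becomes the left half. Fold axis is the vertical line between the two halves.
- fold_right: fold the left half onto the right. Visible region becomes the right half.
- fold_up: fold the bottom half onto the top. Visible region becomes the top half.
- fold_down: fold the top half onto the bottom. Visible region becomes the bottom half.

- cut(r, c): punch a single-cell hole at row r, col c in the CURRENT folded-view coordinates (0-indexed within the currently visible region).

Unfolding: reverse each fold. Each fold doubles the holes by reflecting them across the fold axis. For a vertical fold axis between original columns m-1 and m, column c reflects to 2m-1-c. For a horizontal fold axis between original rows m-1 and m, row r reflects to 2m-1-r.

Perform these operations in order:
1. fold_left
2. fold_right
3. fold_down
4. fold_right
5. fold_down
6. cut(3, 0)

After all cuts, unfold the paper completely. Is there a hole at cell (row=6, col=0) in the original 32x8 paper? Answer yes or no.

Answer: no

Derivation:
Op 1 fold_left: fold axis v@4; visible region now rows[0,32) x cols[0,4) = 32x4
Op 2 fold_right: fold axis v@2; visible region now rows[0,32) x cols[2,4) = 32x2
Op 3 fold_down: fold axis h@16; visible region now rows[16,32) x cols[2,4) = 16x2
Op 4 fold_right: fold axis v@3; visible region now rows[16,32) x cols[3,4) = 16x1
Op 5 fold_down: fold axis h@24; visible region now rows[24,32) x cols[3,4) = 8x1
Op 6 cut(3, 0): punch at orig (27,3); cuts so far [(27, 3)]; region rows[24,32) x cols[3,4) = 8x1
Unfold 1 (reflect across h@24): 2 holes -> [(20, 3), (27, 3)]
Unfold 2 (reflect across v@3): 4 holes -> [(20, 2), (20, 3), (27, 2), (27, 3)]
Unfold 3 (reflect across h@16): 8 holes -> [(4, 2), (4, 3), (11, 2), (11, 3), (20, 2), (20, 3), (27, 2), (27, 3)]
Unfold 4 (reflect across v@2): 16 holes -> [(4, 0), (4, 1), (4, 2), (4, 3), (11, 0), (11, 1), (11, 2), (11, 3), (20, 0), (20, 1), (20, 2), (20, 3), (27, 0), (27, 1), (27, 2), (27, 3)]
Unfold 5 (reflect across v@4): 32 holes -> [(4, 0), (4, 1), (4, 2), (4, 3), (4, 4), (4, 5), (4, 6), (4, 7), (11, 0), (11, 1), (11, 2), (11, 3), (11, 4), (11, 5), (11, 6), (11, 7), (20, 0), (20, 1), (20, 2), (20, 3), (20, 4), (20, 5), (20, 6), (20, 7), (27, 0), (27, 1), (27, 2), (27, 3), (27, 4), (27, 5), (27, 6), (27, 7)]
Holes: [(4, 0), (4, 1), (4, 2), (4, 3), (4, 4), (4, 5), (4, 6), (4, 7), (11, 0), (11, 1), (11, 2), (11, 3), (11, 4), (11, 5), (11, 6), (11, 7), (20, 0), (20, 1), (20, 2), (20, 3), (20, 4), (20, 5), (20, 6), (20, 7), (27, 0), (27, 1), (27, 2), (27, 3), (27, 4), (27, 5), (27, 6), (27, 7)]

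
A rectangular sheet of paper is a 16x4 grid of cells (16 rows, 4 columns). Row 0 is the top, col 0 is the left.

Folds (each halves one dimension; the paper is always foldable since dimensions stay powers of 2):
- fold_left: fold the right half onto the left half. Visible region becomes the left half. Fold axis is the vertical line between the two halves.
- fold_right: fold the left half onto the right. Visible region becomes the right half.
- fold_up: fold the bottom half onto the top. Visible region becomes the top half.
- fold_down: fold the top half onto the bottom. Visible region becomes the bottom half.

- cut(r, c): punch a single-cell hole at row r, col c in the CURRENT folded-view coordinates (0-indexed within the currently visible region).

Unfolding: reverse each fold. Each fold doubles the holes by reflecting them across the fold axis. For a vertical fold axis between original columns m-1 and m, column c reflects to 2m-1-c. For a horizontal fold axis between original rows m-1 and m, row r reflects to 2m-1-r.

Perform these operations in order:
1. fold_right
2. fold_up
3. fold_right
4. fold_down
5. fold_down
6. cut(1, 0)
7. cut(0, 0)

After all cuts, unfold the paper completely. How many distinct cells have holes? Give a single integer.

Answer: 64

Derivation:
Op 1 fold_right: fold axis v@2; visible region now rows[0,16) x cols[2,4) = 16x2
Op 2 fold_up: fold axis h@8; visible region now rows[0,8) x cols[2,4) = 8x2
Op 3 fold_right: fold axis v@3; visible region now rows[0,8) x cols[3,4) = 8x1
Op 4 fold_down: fold axis h@4; visible region now rows[4,8) x cols[3,4) = 4x1
Op 5 fold_down: fold axis h@6; visible region now rows[6,8) x cols[3,4) = 2x1
Op 6 cut(1, 0): punch at orig (7,3); cuts so far [(7, 3)]; region rows[6,8) x cols[3,4) = 2x1
Op 7 cut(0, 0): punch at orig (6,3); cuts so far [(6, 3), (7, 3)]; region rows[6,8) x cols[3,4) = 2x1
Unfold 1 (reflect across h@6): 4 holes -> [(4, 3), (5, 3), (6, 3), (7, 3)]
Unfold 2 (reflect across h@4): 8 holes -> [(0, 3), (1, 3), (2, 3), (3, 3), (4, 3), (5, 3), (6, 3), (7, 3)]
Unfold 3 (reflect across v@3): 16 holes -> [(0, 2), (0, 3), (1, 2), (1, 3), (2, 2), (2, 3), (3, 2), (3, 3), (4, 2), (4, 3), (5, 2), (5, 3), (6, 2), (6, 3), (7, 2), (7, 3)]
Unfold 4 (reflect across h@8): 32 holes -> [(0, 2), (0, 3), (1, 2), (1, 3), (2, 2), (2, 3), (3, 2), (3, 3), (4, 2), (4, 3), (5, 2), (5, 3), (6, 2), (6, 3), (7, 2), (7, 3), (8, 2), (8, 3), (9, 2), (9, 3), (10, 2), (10, 3), (11, 2), (11, 3), (12, 2), (12, 3), (13, 2), (13, 3), (14, 2), (14, 3), (15, 2), (15, 3)]
Unfold 5 (reflect across v@2): 64 holes -> [(0, 0), (0, 1), (0, 2), (0, 3), (1, 0), (1, 1), (1, 2), (1, 3), (2, 0), (2, 1), (2, 2), (2, 3), (3, 0), (3, 1), (3, 2), (3, 3), (4, 0), (4, 1), (4, 2), (4, 3), (5, 0), (5, 1), (5, 2), (5, 3), (6, 0), (6, 1), (6, 2), (6, 3), (7, 0), (7, 1), (7, 2), (7, 3), (8, 0), (8, 1), (8, 2), (8, 3), (9, 0), (9, 1), (9, 2), (9, 3), (10, 0), (10, 1), (10, 2), (10, 3), (11, 0), (11, 1), (11, 2), (11, 3), (12, 0), (12, 1), (12, 2), (12, 3), (13, 0), (13, 1), (13, 2), (13, 3), (14, 0), (14, 1), (14, 2), (14, 3), (15, 0), (15, 1), (15, 2), (15, 3)]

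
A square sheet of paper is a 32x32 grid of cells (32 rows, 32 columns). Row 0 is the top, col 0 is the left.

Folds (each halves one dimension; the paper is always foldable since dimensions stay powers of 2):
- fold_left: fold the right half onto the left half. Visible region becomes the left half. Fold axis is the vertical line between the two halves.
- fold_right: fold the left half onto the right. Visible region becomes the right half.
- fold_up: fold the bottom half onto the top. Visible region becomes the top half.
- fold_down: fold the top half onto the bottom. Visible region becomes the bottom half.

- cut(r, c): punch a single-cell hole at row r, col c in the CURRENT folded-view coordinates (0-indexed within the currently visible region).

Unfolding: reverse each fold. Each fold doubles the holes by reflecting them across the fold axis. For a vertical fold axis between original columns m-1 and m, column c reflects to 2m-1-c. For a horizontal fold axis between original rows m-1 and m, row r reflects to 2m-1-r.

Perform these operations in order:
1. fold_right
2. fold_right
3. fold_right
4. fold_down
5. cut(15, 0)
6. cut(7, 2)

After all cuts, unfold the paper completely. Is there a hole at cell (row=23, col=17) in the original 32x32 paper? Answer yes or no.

Answer: yes

Derivation:
Op 1 fold_right: fold axis v@16; visible region now rows[0,32) x cols[16,32) = 32x16
Op 2 fold_right: fold axis v@24; visible region now rows[0,32) x cols[24,32) = 32x8
Op 3 fold_right: fold axis v@28; visible region now rows[0,32) x cols[28,32) = 32x4
Op 4 fold_down: fold axis h@16; visible region now rows[16,32) x cols[28,32) = 16x4
Op 5 cut(15, 0): punch at orig (31,28); cuts so far [(31, 28)]; region rows[16,32) x cols[28,32) = 16x4
Op 6 cut(7, 2): punch at orig (23,30); cuts so far [(23, 30), (31, 28)]; region rows[16,32) x cols[28,32) = 16x4
Unfold 1 (reflect across h@16): 4 holes -> [(0, 28), (8, 30), (23, 30), (31, 28)]
Unfold 2 (reflect across v@28): 8 holes -> [(0, 27), (0, 28), (8, 25), (8, 30), (23, 25), (23, 30), (31, 27), (31, 28)]
Unfold 3 (reflect across v@24): 16 holes -> [(0, 19), (0, 20), (0, 27), (0, 28), (8, 17), (8, 22), (8, 25), (8, 30), (23, 17), (23, 22), (23, 25), (23, 30), (31, 19), (31, 20), (31, 27), (31, 28)]
Unfold 4 (reflect across v@16): 32 holes -> [(0, 3), (0, 4), (0, 11), (0, 12), (0, 19), (0, 20), (0, 27), (0, 28), (8, 1), (8, 6), (8, 9), (8, 14), (8, 17), (8, 22), (8, 25), (8, 30), (23, 1), (23, 6), (23, 9), (23, 14), (23, 17), (23, 22), (23, 25), (23, 30), (31, 3), (31, 4), (31, 11), (31, 12), (31, 19), (31, 20), (31, 27), (31, 28)]
Holes: [(0, 3), (0, 4), (0, 11), (0, 12), (0, 19), (0, 20), (0, 27), (0, 28), (8, 1), (8, 6), (8, 9), (8, 14), (8, 17), (8, 22), (8, 25), (8, 30), (23, 1), (23, 6), (23, 9), (23, 14), (23, 17), (23, 22), (23, 25), (23, 30), (31, 3), (31, 4), (31, 11), (31, 12), (31, 19), (31, 20), (31, 27), (31, 28)]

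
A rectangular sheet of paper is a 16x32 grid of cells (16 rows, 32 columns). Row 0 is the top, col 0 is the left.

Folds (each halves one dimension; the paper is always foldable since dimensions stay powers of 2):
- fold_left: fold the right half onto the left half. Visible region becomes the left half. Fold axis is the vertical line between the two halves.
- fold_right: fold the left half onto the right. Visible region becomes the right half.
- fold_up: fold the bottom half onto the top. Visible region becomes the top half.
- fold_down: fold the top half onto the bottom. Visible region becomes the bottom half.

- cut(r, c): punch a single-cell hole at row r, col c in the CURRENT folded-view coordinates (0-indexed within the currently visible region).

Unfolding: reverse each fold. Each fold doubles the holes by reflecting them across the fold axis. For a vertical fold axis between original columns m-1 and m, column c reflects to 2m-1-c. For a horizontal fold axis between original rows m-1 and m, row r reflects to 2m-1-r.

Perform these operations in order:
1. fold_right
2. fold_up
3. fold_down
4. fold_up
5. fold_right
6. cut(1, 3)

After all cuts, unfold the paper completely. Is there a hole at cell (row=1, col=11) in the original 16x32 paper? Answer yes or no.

Answer: yes

Derivation:
Op 1 fold_right: fold axis v@16; visible region now rows[0,16) x cols[16,32) = 16x16
Op 2 fold_up: fold axis h@8; visible region now rows[0,8) x cols[16,32) = 8x16
Op 3 fold_down: fold axis h@4; visible region now rows[4,8) x cols[16,32) = 4x16
Op 4 fold_up: fold axis h@6; visible region now rows[4,6) x cols[16,32) = 2x16
Op 5 fold_right: fold axis v@24; visible region now rows[4,6) x cols[24,32) = 2x8
Op 6 cut(1, 3): punch at orig (5,27); cuts so far [(5, 27)]; region rows[4,6) x cols[24,32) = 2x8
Unfold 1 (reflect across v@24): 2 holes -> [(5, 20), (5, 27)]
Unfold 2 (reflect across h@6): 4 holes -> [(5, 20), (5, 27), (6, 20), (6, 27)]
Unfold 3 (reflect across h@4): 8 holes -> [(1, 20), (1, 27), (2, 20), (2, 27), (5, 20), (5, 27), (6, 20), (6, 27)]
Unfold 4 (reflect across h@8): 16 holes -> [(1, 20), (1, 27), (2, 20), (2, 27), (5, 20), (5, 27), (6, 20), (6, 27), (9, 20), (9, 27), (10, 20), (10, 27), (13, 20), (13, 27), (14, 20), (14, 27)]
Unfold 5 (reflect across v@16): 32 holes -> [(1, 4), (1, 11), (1, 20), (1, 27), (2, 4), (2, 11), (2, 20), (2, 27), (5, 4), (5, 11), (5, 20), (5, 27), (6, 4), (6, 11), (6, 20), (6, 27), (9, 4), (9, 11), (9, 20), (9, 27), (10, 4), (10, 11), (10, 20), (10, 27), (13, 4), (13, 11), (13, 20), (13, 27), (14, 4), (14, 11), (14, 20), (14, 27)]
Holes: [(1, 4), (1, 11), (1, 20), (1, 27), (2, 4), (2, 11), (2, 20), (2, 27), (5, 4), (5, 11), (5, 20), (5, 27), (6, 4), (6, 11), (6, 20), (6, 27), (9, 4), (9, 11), (9, 20), (9, 27), (10, 4), (10, 11), (10, 20), (10, 27), (13, 4), (13, 11), (13, 20), (13, 27), (14, 4), (14, 11), (14, 20), (14, 27)]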